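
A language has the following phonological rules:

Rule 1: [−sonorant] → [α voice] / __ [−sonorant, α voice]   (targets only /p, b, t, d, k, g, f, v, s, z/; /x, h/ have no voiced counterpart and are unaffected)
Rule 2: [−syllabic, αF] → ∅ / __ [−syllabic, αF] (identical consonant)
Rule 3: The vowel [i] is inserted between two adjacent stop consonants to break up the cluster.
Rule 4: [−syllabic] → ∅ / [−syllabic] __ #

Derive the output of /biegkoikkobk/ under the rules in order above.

Rule 1 (regressive voicing assimilation): /g/ precedes the voiceless obstruent /k/, so it devoices to [k] by assimilation. /b/ precedes the voiceless obstruent /k/, so it devoices to [p] by assimilation. /biegkoikkobk/ → biekkoikkopk.
Rule 2 (degemination): /kk/ is a geminate; the first /k/ deletes. /kk/ is a geminate; the first /k/ deletes. /biekkoikkopk/ → biekoikopk.
Rule 3 (stop-cluster i-epenthesis): /p/ and /k/ form a stop–stop cluster, so [i] is inserted between them. /biekoikopk/ → biekoikopik.
Rule 4 (final cluster simplification): no segment meets the environment; /biekoikopik/ is unchanged.

biekoikopik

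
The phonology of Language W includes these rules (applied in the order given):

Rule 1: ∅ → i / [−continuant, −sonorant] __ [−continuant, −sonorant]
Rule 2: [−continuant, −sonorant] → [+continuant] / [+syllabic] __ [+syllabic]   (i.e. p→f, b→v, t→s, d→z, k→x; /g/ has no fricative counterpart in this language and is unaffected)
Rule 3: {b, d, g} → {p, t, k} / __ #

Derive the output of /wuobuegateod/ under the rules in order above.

wuovuegaseot

Rule 1 (stop-cluster i-epenthesis): no segment meets the environment; /wuobuegateod/ is unchanged.
Rule 2 (intervocalic spirantization): /b/ is a stop between vowels /o/ and /u/, so it spirantizes to the fricative [v]. /t/ is a stop between vowels /a/ and /e/, so it spirantizes to the fricative [s]. /wuobuegateod/ → wuovuegaseod.
Rule 3 (final devoicing): /d/ is a voiced stop in word-final position, so it devoices to [t]. /wuovuegaseod/ → wuovuegaseot.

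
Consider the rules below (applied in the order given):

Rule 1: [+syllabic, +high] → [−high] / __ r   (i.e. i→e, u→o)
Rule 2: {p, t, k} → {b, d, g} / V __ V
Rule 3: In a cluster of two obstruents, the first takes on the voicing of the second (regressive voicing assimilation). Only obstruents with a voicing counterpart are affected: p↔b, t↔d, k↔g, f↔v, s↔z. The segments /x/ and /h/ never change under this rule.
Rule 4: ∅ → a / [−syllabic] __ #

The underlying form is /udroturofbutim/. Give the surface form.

udrodorovbudima

Rule 1 (pre-rhotic lowering): /u/ is a high vowel immediately before /r/, so it lowers to [o]. /udroturofbutim/ → udrotorofbutim.
Rule 2 (intervocalic voicing): /t/ is a voiceless stop between vowels /o/ and /o/, so it voices to [d]. /t/ is a voiceless stop between vowels /u/ and /i/, so it voices to [d]. /udrotorofbutim/ → udrodorofbudim.
Rule 3 (regressive voicing assimilation): /f/ precedes the voiced obstruent /b/, so it voices to [v] by assimilation. /udrodorofbudim/ → udrodorovbudim.
Rule 4 (final a-epenthesis): the form ends in the consonant /m/, so [a] is inserted word-finally. /udrodorovbudim/ → udrodorovbudima.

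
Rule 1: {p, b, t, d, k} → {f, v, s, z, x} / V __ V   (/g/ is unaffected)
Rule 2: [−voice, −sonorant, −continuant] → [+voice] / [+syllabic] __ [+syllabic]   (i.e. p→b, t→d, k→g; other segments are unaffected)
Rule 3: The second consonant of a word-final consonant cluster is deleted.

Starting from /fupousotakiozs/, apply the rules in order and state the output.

fufousosaxioz

Rule 1 (intervocalic spirantization): /p/ is a stop between vowels /u/ and /o/, so it spirantizes to the fricative [f]. /t/ is a stop between vowels /o/ and /a/, so it spirantizes to the fricative [s]. /k/ is a stop between vowels /a/ and /i/, so it spirantizes to the fricative [x]. /fupousotakiozs/ → fufousosaxiozs.
Rule 2 (intervocalic voicing): no segment meets the environment; /fufousosaxiozs/ is unchanged.
Rule 3 (final cluster simplification): /s/ is the second consonant of a word-final cluster /zs/, so it deletes. /fufousosaxiozs/ → fufousosaxioz.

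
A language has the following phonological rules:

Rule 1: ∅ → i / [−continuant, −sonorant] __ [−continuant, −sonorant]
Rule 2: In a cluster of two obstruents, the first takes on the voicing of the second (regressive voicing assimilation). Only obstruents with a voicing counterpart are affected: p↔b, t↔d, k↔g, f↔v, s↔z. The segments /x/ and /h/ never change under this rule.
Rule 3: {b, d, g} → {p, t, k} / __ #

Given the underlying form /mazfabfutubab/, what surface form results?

Rule 1 (stop-cluster i-epenthesis): no segment meets the environment; /mazfabfutubab/ is unchanged.
Rule 2 (regressive voicing assimilation): /z/ precedes the voiceless obstruent /f/, so it devoices to [s] by assimilation. /b/ precedes the voiceless obstruent /f/, so it devoices to [p] by assimilation. /mazfabfutubab/ → masfapfutubab.
Rule 3 (final devoicing): /b/ is a voiced stop in word-final position, so it devoices to [p]. /masfapfutubab/ → masfapfutubap.

masfapfutubap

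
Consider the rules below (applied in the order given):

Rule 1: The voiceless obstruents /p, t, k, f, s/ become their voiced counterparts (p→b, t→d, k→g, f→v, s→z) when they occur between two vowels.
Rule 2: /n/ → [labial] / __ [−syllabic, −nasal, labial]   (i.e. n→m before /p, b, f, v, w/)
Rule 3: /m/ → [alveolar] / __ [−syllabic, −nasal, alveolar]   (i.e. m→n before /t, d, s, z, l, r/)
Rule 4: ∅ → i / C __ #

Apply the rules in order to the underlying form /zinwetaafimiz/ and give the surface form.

zimwedaavimizi

Rule 1 (intervocalic voicing): /t/ is a voiceless obstruent between vowels /e/ and /a/, so it voices to [d]. /f/ is a voiceless obstruent between vowels /a/ and /i/, so it voices to [v]. /zinwetaafimiz/ → zinwedaavimiz.
Rule 2 (nasal place assimilation): /n/ precedes the labial consonant /w/, so it assimilates in place to [m]. /zinwedaavimiz/ → zimwedaavimiz.
Rule 3 (nasal place assimilation): no segment meets the environment; /zimwedaavimiz/ is unchanged.
Rule 4 (final i-epenthesis): the form ends in the consonant /z/, so [i] is inserted word-finally. /zimwedaavimiz/ → zimwedaavimizi.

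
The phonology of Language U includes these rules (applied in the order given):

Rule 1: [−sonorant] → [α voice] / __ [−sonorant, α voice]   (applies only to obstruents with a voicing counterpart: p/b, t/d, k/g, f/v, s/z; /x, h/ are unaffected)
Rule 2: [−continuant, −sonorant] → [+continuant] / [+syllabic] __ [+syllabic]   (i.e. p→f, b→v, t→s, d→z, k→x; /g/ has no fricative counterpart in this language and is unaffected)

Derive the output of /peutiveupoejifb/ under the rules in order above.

Rule 1 (regressive voicing assimilation): /f/ precedes the voiced obstruent /b/, so it voices to [v] by assimilation. /peutiveupoejifb/ → peutiveupoejivb.
Rule 2 (intervocalic spirantization): /t/ is a stop between vowels /u/ and /i/, so it spirantizes to the fricative [s]. /p/ is a stop between vowels /u/ and /o/, so it spirantizes to the fricative [f]. /peutiveupoejivb/ → peusiveufoejivb.

peusiveufoejivb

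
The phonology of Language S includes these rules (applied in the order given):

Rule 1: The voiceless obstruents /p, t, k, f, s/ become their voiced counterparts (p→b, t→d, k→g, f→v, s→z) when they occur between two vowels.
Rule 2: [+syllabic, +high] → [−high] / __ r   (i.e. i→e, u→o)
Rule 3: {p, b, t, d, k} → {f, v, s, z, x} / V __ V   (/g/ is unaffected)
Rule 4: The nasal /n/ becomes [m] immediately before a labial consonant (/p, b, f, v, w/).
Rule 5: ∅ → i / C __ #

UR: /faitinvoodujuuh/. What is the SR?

faizimvoozujuuhi

Rule 1 (intervocalic voicing): /t/ is a voiceless obstruent between vowels /i/ and /i/, so it voices to [d]. /faitinvoodujuuh/ → faidinvoodujuuh.
Rule 2 (pre-rhotic lowering): no segment meets the environment; /faidinvoodujuuh/ is unchanged.
Rule 3 (intervocalic spirantization): /d/ is a stop between vowels /i/ and /i/, so it spirantizes to the fricative [z]. /d/ is a stop between vowels /o/ and /u/, so it spirantizes to the fricative [z]. /faidinvoodujuuh/ → faizinvoozujuuh.
Rule 4 (nasal place assimilation): /n/ precedes the labial consonant /v/, so it assimilates in place to [m]. /faizinvoozujuuh/ → faizimvoozujuuh.
Rule 5 (final i-epenthesis): the form ends in the consonant /h/, so [i] is inserted word-finally. /faizimvoozujuuh/ → faizimvoozujuuhi.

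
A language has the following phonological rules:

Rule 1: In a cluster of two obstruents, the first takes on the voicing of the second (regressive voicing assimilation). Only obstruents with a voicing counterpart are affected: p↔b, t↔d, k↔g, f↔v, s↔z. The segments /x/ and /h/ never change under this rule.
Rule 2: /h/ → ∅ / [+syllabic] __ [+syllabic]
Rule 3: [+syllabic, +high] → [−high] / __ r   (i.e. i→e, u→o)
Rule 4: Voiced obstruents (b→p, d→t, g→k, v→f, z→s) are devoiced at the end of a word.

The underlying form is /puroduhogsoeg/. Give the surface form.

Rule 1 (regressive voicing assimilation): /g/ precedes the voiceless obstruent /s/, so it devoices to [k] by assimilation. /puroduhogsoeg/ → puroduhoksoeg.
Rule 2 (intervocalic h-deletion): /h/ occurs between vowels /u/ and /o/, so it deletes. /puroduhoksoeg/ → puroduoksoeg.
Rule 3 (pre-rhotic lowering): /u/ is a high vowel immediately before /r/, so it lowers to [o]. /puroduoksoeg/ → poroduoksoeg.
Rule 4 (final devoicing): /g/ is a voiced obstruent in word-final position, so it devoices to [k]. /poroduoksoeg/ → poroduoksoek.

poroduoksoek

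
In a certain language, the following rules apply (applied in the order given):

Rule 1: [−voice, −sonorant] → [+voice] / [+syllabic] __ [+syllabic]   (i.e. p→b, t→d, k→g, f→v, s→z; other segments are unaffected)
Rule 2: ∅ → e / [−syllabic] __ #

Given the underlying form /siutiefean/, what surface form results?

siudieveane

Rule 1 (intervocalic voicing): /t/ is a voiceless obstruent between vowels /u/ and /i/, so it voices to [d]. /f/ is a voiceless obstruent between vowels /e/ and /e/, so it voices to [v]. /siutiefean/ → siudievean.
Rule 2 (final e-epenthesis): the form ends in the consonant /n/, so [e] is inserted word-finally. /siudievean/ → siudieveane.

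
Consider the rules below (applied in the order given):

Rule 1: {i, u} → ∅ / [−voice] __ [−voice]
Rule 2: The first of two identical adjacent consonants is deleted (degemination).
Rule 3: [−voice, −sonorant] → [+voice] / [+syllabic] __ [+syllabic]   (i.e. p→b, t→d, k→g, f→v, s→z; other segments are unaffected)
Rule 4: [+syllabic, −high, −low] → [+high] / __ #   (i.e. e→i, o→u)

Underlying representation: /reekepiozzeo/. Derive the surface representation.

reegebiozeu

Rule 1 (high vowel syncope): no segment meets the environment; /reekepiozzeo/ is unchanged.
Rule 2 (degemination): /zz/ is a geminate; the first /z/ deletes. /reekepiozzeo/ → reekepiozeo.
Rule 3 (intervocalic voicing): /k/ is a voiceless obstruent between vowels /e/ and /e/, so it voices to [g]. /p/ is a voiceless obstruent between vowels /e/ and /i/, so it voices to [b]. /reekepiozeo/ → reegebiozeo.
Rule 4 (final vowel raising): /o/ is a mid vowel in word-final position, so it raises to [u]. /reegebiozeo/ → reegebiozeu.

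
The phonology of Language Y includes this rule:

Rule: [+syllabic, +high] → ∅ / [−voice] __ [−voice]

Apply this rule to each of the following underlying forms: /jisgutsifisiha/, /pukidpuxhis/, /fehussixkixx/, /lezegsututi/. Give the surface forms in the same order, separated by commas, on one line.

jisgutsfsha, pkidpxhs, fehssxkxx, lezegstti

/jisgutsifisiha/: /i/ is a high vowel flanked by voiceless consonants /s/ and /f/, so it deletes. /i/ is a high vowel flanked by voiceless consonants /f/ and /s/, so it deletes. /i/ is a high vowel flanked by voiceless consonants /s/ and /h/, so it deletes. → [jisgutsfsha].
/pukidpuxhis/: /u/ is a high vowel flanked by voiceless consonants /p/ and /k/, so it deletes. /u/ is a high vowel flanked by voiceless consonants /p/ and /x/, so it deletes. /i/ is a high vowel flanked by voiceless consonants /h/ and /s/, so it deletes. → [pkidpxhs].
/fehussixkixx/: /u/ is a high vowel flanked by voiceless consonants /h/ and /s/, so it deletes. /i/ is a high vowel flanked by voiceless consonants /s/ and /x/, so it deletes. /i/ is a high vowel flanked by voiceless consonants /k/ and /x/, so it deletes. → [fehssxkxx].
/lezegsututi/: /u/ is a high vowel flanked by voiceless consonants /s/ and /t/, so it deletes. /u/ is a high vowel flanked by voiceless consonants /t/ and /t/, so it deletes. → [lezegstti].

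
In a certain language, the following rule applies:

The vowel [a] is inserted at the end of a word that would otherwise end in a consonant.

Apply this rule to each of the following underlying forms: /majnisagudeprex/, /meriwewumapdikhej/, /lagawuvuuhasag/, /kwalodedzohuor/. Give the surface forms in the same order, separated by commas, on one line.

/majnisagudeprex/: the form ends in the consonant /x/, so [a] is inserted word-finally. → [majnisagudeprexa].
/meriwewumapdikhej/: the form ends in the consonant /j/, so [a] is inserted word-finally. → [meriwewumapdikheja].
/lagawuvuuhasag/: the form ends in the consonant /g/, so [a] is inserted word-finally. → [lagawuvuuhasaga].
/kwalodedzohuor/: the form ends in the consonant /r/, so [a] is inserted word-finally. → [kwalodedzohuora].

majnisagudeprexa, meriwewumapdikheja, lagawuvuuhasaga, kwalodedzohuora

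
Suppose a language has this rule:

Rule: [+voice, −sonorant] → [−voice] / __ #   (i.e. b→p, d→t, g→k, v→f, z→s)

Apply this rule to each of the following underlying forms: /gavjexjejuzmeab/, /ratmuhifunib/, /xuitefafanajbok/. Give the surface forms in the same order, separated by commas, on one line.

/gavjexjejuzmeab/: /b/ is a voiced obstruent in word-final position, so it devoices to [p]. → [gavjexjejuzmeap].
/ratmuhifunib/: /b/ is a voiced obstruent in word-final position, so it devoices to [p]. → [ratmuhifunip].
/xuitefafanajbok/: the rule's environment is not met; surfaces unchanged as [xuitefafanajbok].

gavjexjejuzmeap, ratmuhifunip, xuitefafanajbok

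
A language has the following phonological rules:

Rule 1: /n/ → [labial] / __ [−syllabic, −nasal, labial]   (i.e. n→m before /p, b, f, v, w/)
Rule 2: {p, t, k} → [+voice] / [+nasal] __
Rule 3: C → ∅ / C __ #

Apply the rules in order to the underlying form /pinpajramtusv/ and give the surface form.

pimbajramdus

Rule 1 (nasal place assimilation): /n/ precedes the labial consonant /p/, so it assimilates in place to [m]. /pinpajramtusv/ → pimpajramtusv.
Rule 2 (post-nasal voicing): /p/ is a voiceless stop immediately after the nasal /m/, so it voices to [b]. /t/ is a voiceless stop immediately after the nasal /m/, so it voices to [d]. /pimpajramtusv/ → pimbajramdusv.
Rule 3 (final cluster simplification): /v/ is the second consonant of a word-final cluster /sv/, so it deletes. /pimbajramdusv/ → pimbajramdus.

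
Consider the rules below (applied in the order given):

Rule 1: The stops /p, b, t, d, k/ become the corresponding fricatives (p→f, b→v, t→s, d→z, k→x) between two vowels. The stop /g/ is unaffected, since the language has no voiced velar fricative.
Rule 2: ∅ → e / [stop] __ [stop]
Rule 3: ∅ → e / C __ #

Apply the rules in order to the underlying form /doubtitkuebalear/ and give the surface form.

doubetitekuevaleare

Rule 1 (intervocalic spirantization): /b/ is a stop between vowels /e/ and /a/, so it spirantizes to the fricative [v]. /doubtitkuebalear/ → doubtitkuevalear.
Rule 2 (stop-cluster e-epenthesis): /b/ and /t/ form a stop–stop cluster, so [e] is inserted between them. /t/ and /k/ form a stop–stop cluster, so [e] is inserted between them. /doubtitkuevalear/ → doubetitekuevalear.
Rule 3 (final e-epenthesis): the form ends in the consonant /r/, so [e] is inserted word-finally. /doubetitekuevalear/ → doubetitekuevaleare.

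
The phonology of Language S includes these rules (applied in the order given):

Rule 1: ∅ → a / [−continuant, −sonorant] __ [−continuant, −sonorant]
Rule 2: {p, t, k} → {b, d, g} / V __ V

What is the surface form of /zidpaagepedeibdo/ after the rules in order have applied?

zidabaagebedeibado

Rule 1 (stop-cluster a-epenthesis): /d/ and /p/ form a stop–stop cluster, so [a] is inserted between them. /b/ and /d/ form a stop–stop cluster, so [a] is inserted between them. /zidpaagepedeibdo/ → zidapaagepedeibado.
Rule 2 (intervocalic voicing): /p/ is a voiceless stop between vowels /a/ and /a/, so it voices to [b]. /p/ is a voiceless stop between vowels /e/ and /e/, so it voices to [b]. /zidapaagepedeibado/ → zidabaagebedeibado.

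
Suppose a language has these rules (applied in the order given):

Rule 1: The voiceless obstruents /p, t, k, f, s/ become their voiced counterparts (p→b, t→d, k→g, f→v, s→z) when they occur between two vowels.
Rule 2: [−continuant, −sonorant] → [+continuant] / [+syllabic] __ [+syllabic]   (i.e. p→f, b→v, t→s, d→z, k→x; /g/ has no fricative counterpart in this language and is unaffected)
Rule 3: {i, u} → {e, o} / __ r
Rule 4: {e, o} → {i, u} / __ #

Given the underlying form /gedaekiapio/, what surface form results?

gezaegiaviu

Rule 1 (intervocalic voicing): /k/ is a voiceless obstruent between vowels /e/ and /i/, so it voices to [g]. /p/ is a voiceless obstruent between vowels /a/ and /i/, so it voices to [b]. /gedaekiapio/ → gedaegiabio.
Rule 2 (intervocalic spirantization): /d/ is a stop between vowels /e/ and /a/, so it spirantizes to the fricative [z]. /b/ is a stop between vowels /a/ and /i/, so it spirantizes to the fricative [v]. /gedaegiabio/ → gezaegiavio.
Rule 3 (pre-rhotic lowering): no segment meets the environment; /gezaegiavio/ is unchanged.
Rule 4 (final vowel raising): /o/ is a mid vowel in word-final position, so it raises to [u]. /gezaegiavio/ → gezaegiaviu.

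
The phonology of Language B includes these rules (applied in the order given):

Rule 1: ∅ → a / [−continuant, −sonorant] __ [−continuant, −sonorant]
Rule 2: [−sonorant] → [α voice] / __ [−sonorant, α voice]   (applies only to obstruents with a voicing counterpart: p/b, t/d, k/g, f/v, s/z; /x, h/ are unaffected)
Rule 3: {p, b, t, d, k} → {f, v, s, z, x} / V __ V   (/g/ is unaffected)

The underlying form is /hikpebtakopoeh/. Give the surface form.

hixafevasaxofoeh

Rule 1 (stop-cluster a-epenthesis): /k/ and /p/ form a stop–stop cluster, so [a] is inserted between them. /b/ and /t/ form a stop–stop cluster, so [a] is inserted between them. /hikpebtakopoeh/ → hikapebatakopoeh.
Rule 2 (regressive voicing assimilation): no segment meets the environment; /hikapebatakopoeh/ is unchanged.
Rule 3 (intervocalic spirantization): /k/ is a stop between vowels /i/ and /a/, so it spirantizes to the fricative [x]. /p/ is a stop between vowels /a/ and /e/, so it spirantizes to the fricative [f]. /b/ is a stop between vowels /e/ and /a/, so it spirantizes to the fricative [v]. /t/ is a stop between vowels /a/ and /a/, so it spirantizes to the fricative [s]. /k/ is a stop between vowels /a/ and /o/, so it spirantizes to the fricative [x]. /p/ is a stop between vowels /o/ and /o/, so it spirantizes to the fricative [f]. /hikapebatakopoeh/ → hixafevasaxofoeh.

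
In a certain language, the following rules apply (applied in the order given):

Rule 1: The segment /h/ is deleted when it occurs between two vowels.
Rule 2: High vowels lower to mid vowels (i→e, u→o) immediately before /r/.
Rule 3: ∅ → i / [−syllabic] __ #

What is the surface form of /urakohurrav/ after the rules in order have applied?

Rule 1 (intervocalic h-deletion): /h/ occurs between vowels /o/ and /u/, so it deletes. /urakohurrav/ → urakourrav.
Rule 2 (pre-rhotic lowering): /u/ is a high vowel immediately before /r/, so it lowers to [o]. /u/ is a high vowel immediately before /r/, so it lowers to [o]. /urakourrav/ → orakoorrav.
Rule 3 (final i-epenthesis): the form ends in the consonant /v/, so [i] is inserted word-finally. /orakoorrav/ → orakoorravi.

orakoorravi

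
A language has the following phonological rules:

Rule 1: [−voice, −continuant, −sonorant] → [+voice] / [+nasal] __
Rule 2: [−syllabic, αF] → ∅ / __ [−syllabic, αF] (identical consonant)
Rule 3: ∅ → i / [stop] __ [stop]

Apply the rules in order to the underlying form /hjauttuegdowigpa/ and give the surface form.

hjautuegidowigipa

Rule 1 (post-nasal voicing): no segment meets the environment; /hjauttuegdowigpa/ is unchanged.
Rule 2 (degemination): /tt/ is a geminate; the first /t/ deletes. /hjauttuegdowigpa/ → hjautuegdowigpa.
Rule 3 (stop-cluster i-epenthesis): /g/ and /d/ form a stop–stop cluster, so [i] is inserted between them. /g/ and /p/ form a stop–stop cluster, so [i] is inserted between them. /hjautuegdowigpa/ → hjautuegidowigipa.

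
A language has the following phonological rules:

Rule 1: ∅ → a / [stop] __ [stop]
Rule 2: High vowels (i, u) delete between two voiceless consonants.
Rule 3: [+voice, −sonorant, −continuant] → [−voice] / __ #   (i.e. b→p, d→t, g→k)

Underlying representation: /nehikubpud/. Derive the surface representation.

nehkubaput

Rule 1 (stop-cluster a-epenthesis): /b/ and /p/ form a stop–stop cluster, so [a] is inserted between them. /nehikubpud/ → nehikubapud.
Rule 2 (high vowel syncope): /i/ is a high vowel flanked by voiceless consonants /h/ and /k/, so it deletes. /nehikubapud/ → nehkubapud.
Rule 3 (final devoicing): /d/ is a voiced stop in word-final position, so it devoices to [t]. /nehkubapud/ → nehkubaput.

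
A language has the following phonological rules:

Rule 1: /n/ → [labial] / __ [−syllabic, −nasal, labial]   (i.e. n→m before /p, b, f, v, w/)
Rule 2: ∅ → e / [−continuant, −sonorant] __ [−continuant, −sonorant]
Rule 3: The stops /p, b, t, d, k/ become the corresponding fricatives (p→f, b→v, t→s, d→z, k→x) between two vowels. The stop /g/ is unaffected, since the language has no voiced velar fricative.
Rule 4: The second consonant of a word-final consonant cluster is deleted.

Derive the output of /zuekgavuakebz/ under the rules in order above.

zuexegavuaxeb

Rule 1 (nasal place assimilation): no segment meets the environment; /zuekgavuakebz/ is unchanged.
Rule 2 (stop-cluster e-epenthesis): /k/ and /g/ form a stop–stop cluster, so [e] is inserted between them. /zuekgavuakebz/ → zuekegavuakebz.
Rule 3 (intervocalic spirantization): /k/ is a stop between vowels /e/ and /e/, so it spirantizes to the fricative [x]. /k/ is a stop between vowels /a/ and /e/, so it spirantizes to the fricative [x]. /zuekegavuakebz/ → zuexegavuaxebz.
Rule 4 (final cluster simplification): /z/ is the second consonant of a word-final cluster /bz/, so it deletes. /zuexegavuaxebz/ → zuexegavuaxeb.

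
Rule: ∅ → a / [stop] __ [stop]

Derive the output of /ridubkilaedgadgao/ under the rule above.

/b/ and /k/ form a stop–stop cluster, so [a] is inserted between them.
/d/ and /g/ form a stop–stop cluster, so [a] is inserted between them.
/d/ and /g/ form a stop–stop cluster, so [a] is inserted between them.
Surface form: [ridubakilaedagadagao].

ridubakilaedagadagao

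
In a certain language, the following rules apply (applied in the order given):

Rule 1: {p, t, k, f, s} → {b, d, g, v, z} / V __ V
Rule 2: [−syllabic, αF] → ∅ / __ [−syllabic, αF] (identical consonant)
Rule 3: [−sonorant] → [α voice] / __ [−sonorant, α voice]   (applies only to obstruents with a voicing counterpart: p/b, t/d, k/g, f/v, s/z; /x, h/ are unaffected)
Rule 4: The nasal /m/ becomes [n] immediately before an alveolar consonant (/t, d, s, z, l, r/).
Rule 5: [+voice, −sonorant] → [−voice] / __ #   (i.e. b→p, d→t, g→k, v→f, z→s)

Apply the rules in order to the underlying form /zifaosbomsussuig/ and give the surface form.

zivaozbonsusuik

Rule 1 (intervocalic voicing): /f/ is a voiceless obstruent between vowels /i/ and /a/, so it voices to [v]. /zifaosbomsussuig/ → zivaosbomsussuig.
Rule 2 (degemination): /ss/ is a geminate; the first /s/ deletes. /zivaosbomsussuig/ → zivaosbomsusuig.
Rule 3 (regressive voicing assimilation): /s/ precedes the voiced obstruent /b/, so it voices to [z] by assimilation. /zivaosbomsusuig/ → zivaozbomsusuig.
Rule 4 (nasal place assimilation): /m/ precedes the alveolar consonant /s/, so it assimilates in place to [n]. /zivaozbomsusuig/ → zivaozbonsusuig.
Rule 5 (final devoicing): /g/ is a voiced obstruent in word-final position, so it devoices to [k]. /zivaozbonsusuig/ → zivaozbonsusuik.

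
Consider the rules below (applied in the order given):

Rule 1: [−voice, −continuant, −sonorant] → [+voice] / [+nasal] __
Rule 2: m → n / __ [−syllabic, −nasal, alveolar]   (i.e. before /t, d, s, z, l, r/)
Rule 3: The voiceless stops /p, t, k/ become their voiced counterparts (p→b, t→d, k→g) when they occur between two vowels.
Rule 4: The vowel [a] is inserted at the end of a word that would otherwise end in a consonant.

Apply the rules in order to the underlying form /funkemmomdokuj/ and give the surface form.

Rule 1 (post-nasal voicing): /k/ is a voiceless stop immediately after the nasal /n/, so it voices to [g]. /funkemmomdokuj/ → fungemmomdokuj.
Rule 2 (nasal place assimilation): /m/ precedes the alveolar consonant /d/, so it assimilates in place to [n]. /fungemmomdokuj/ → fungemmondokuj.
Rule 3 (intervocalic voicing): /k/ is a voiceless stop between vowels /o/ and /u/, so it voices to [g]. /fungemmondokuj/ → fungemmondoguj.
Rule 4 (final a-epenthesis): the form ends in the consonant /j/, so [a] is inserted word-finally. /fungemmondoguj/ → fungemmondoguja.

fungemmondoguja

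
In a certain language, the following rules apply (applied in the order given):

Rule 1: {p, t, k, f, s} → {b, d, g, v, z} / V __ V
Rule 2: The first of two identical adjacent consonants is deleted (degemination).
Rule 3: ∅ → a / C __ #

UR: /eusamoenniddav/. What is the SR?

Rule 1 (intervocalic voicing): /s/ is a voiceless obstruent between vowels /u/ and /a/, so it voices to [z]. /eusamoenniddav/ → euzamoenniddav.
Rule 2 (degemination): /nn/ is a geminate; the first /n/ deletes. /dd/ is a geminate; the first /d/ deletes. /euzamoenniddav/ → euzamoenidav.
Rule 3 (final a-epenthesis): the form ends in the consonant /v/, so [a] is inserted word-finally. /euzamoenidav/ → euzamoenidava.

euzamoenidava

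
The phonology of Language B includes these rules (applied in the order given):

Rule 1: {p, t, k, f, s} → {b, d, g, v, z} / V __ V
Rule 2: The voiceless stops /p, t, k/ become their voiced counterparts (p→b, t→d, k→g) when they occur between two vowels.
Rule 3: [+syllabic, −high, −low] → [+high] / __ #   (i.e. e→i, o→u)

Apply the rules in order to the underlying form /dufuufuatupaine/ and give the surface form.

duvuuvuadubaini

Rule 1 (intervocalic voicing): /f/ is a voiceless obstruent between vowels /u/ and /u/, so it voices to [v]. /f/ is a voiceless obstruent between vowels /u/ and /u/, so it voices to [v]. /t/ is a voiceless obstruent between vowels /a/ and /u/, so it voices to [d]. /p/ is a voiceless obstruent between vowels /u/ and /a/, so it voices to [b]. /dufuufuatupaine/ → duvuuvuadubaine.
Rule 2 (intervocalic voicing): no segment meets the environment; /duvuuvuadubaine/ is unchanged.
Rule 3 (final vowel raising): /e/ is a mid vowel in word-final position, so it raises to [i]. /duvuuvuadubaine/ → duvuuvuadubaini.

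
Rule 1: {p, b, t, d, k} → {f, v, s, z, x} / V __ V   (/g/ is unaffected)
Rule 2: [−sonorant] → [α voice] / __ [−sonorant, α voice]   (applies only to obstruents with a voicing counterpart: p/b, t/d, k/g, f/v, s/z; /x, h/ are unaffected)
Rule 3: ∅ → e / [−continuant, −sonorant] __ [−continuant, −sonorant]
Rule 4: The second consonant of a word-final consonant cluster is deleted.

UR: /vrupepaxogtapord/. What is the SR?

vrufefaxoketafor

Rule 1 (intervocalic spirantization): /p/ is a stop between vowels /u/ and /e/, so it spirantizes to the fricative [f]. /p/ is a stop between vowels /e/ and /a/, so it spirantizes to the fricative [f]. /p/ is a stop between vowels /a/ and /o/, so it spirantizes to the fricative [f]. /vrupepaxogtapord/ → vrufefaxogtaford.
Rule 2 (regressive voicing assimilation): /g/ precedes the voiceless obstruent /t/, so it devoices to [k] by assimilation. /vrufefaxogtaford/ → vrufefaxoktaford.
Rule 3 (stop-cluster e-epenthesis): /k/ and /t/ form a stop–stop cluster, so [e] is inserted between them. /vrufefaxoktaford/ → vrufefaxoketaford.
Rule 4 (final cluster simplification): /d/ is the second consonant of a word-final cluster /rd/, so it deletes. /vrufefaxoketaford/ → vrufefaxoketafor.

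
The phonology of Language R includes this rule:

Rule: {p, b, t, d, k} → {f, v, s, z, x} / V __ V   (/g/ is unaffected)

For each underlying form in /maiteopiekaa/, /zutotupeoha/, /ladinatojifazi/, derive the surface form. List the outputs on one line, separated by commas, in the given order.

/maiteopiekaa/: /t/ is a stop between vowels /i/ and /e/, so it spirantizes to the fricative [s]. /p/ is a stop between vowels /o/ and /i/, so it spirantizes to the fricative [f]. /k/ is a stop between vowels /e/ and /a/, so it spirantizes to the fricative [x]. → [maiseofiexaa].
/zutotupeoha/: /t/ is a stop between vowels /u/ and /o/, so it spirantizes to the fricative [s]. /t/ is a stop between vowels /o/ and /u/, so it spirantizes to the fricative [s]. /p/ is a stop between vowels /u/ and /e/, so it spirantizes to the fricative [f]. → [zusosufeoha].
/ladinatojifazi/: /d/ is a stop between vowels /a/ and /i/, so it spirantizes to the fricative [z]. /t/ is a stop between vowels /a/ and /o/, so it spirantizes to the fricative [s]. → [lazinasojifazi].

maiseofiexaa, zusosufeoha, lazinasojifazi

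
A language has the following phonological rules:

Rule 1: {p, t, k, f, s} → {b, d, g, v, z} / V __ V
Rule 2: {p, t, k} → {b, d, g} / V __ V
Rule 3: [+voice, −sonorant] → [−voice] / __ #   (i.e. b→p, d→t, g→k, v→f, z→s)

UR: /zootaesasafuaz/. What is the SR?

Rule 1 (intervocalic voicing): /t/ is a voiceless obstruent between vowels /o/ and /a/, so it voices to [d]. /s/ is a voiceless obstruent between vowels /e/ and /a/, so it voices to [z]. /s/ is a voiceless obstruent between vowels /a/ and /a/, so it voices to [z]. /f/ is a voiceless obstruent between vowels /a/ and /u/, so it voices to [v]. /zootaesasafuaz/ → zoodaezazavuaz.
Rule 2 (intervocalic voicing): no segment meets the environment; /zoodaezazavuaz/ is unchanged.
Rule 3 (final devoicing): /z/ is a voiced obstruent in word-final position, so it devoices to [s]. /zoodaezazavuaz/ → zoodaezazavuas.

zoodaezazavuas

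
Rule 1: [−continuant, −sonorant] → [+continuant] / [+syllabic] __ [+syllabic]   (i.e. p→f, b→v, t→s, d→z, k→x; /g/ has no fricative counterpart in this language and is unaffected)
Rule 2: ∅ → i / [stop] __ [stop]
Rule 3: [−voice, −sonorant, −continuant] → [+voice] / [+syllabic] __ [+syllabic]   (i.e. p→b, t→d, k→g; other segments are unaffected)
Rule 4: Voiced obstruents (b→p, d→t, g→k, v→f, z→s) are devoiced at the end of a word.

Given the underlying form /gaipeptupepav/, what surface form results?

Rule 1 (intervocalic spirantization): /p/ is a stop between vowels /i/ and /e/, so it spirantizes to the fricative [f]. /p/ is a stop between vowels /u/ and /e/, so it spirantizes to the fricative [f]. /p/ is a stop between vowels /e/ and /a/, so it spirantizes to the fricative [f]. /gaipeptupepav/ → gaifeptufefav.
Rule 2 (stop-cluster i-epenthesis): /p/ and /t/ form a stop–stop cluster, so [i] is inserted between them. /gaifeptufefav/ → gaifepitufefav.
Rule 3 (intervocalic voicing): /p/ is a voiceless stop between vowels /e/ and /i/, so it voices to [b]. /t/ is a voiceless stop between vowels /i/ and /u/, so it voices to [d]. /gaifepitufefav/ → gaifebidufefav.
Rule 4 (final devoicing): /v/ is a voiced obstruent in word-final position, so it devoices to [f]. /gaifebidufefav/ → gaifebidufefaf.

gaifebidufefaf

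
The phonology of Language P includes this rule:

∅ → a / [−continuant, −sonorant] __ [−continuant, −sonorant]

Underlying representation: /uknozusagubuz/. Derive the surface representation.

No segment of /uknozusagubuz/ meets the structural description of the rule, so the form surfaces unchanged.

uknozusagubuz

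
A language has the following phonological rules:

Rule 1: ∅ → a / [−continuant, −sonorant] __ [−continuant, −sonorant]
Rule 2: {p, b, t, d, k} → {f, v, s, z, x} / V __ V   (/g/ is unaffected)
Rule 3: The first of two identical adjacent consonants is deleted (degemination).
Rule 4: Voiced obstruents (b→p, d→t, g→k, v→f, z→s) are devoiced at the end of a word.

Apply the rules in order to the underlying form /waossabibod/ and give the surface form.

waosavivot

Rule 1 (stop-cluster a-epenthesis): no segment meets the environment; /waossabibod/ is unchanged.
Rule 2 (intervocalic spirantization): /b/ is a stop between vowels /a/ and /i/, so it spirantizes to the fricative [v]. /b/ is a stop between vowels /i/ and /o/, so it spirantizes to the fricative [v]. /waossabibod/ → waossavivod.
Rule 3 (degemination): /ss/ is a geminate; the first /s/ deletes. /waossavivod/ → waosavivod.
Rule 4 (final devoicing): /d/ is a voiced obstruent in word-final position, so it devoices to [t]. /waosavivod/ → waosavivot.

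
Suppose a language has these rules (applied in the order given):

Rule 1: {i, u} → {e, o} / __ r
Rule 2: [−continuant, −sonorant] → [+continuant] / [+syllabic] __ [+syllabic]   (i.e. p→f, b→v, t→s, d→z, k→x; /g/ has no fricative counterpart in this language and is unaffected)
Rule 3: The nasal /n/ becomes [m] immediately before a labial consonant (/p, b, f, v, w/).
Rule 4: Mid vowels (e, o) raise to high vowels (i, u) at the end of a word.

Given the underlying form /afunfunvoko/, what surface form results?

afumfumvoxu

Rule 1 (pre-rhotic lowering): no segment meets the environment; /afunfunvoko/ is unchanged.
Rule 2 (intervocalic spirantization): /k/ is a stop between vowels /o/ and /o/, so it spirantizes to the fricative [x]. /afunfunvoko/ → afunfunvoxo.
Rule 3 (nasal place assimilation): /n/ precedes the labial consonant /f/, so it assimilates in place to [m]. /n/ precedes the labial consonant /v/, so it assimilates in place to [m]. /afunfunvoxo/ → afumfumvoxo.
Rule 4 (final vowel raising): /o/ is a mid vowel in word-final position, so it raises to [u]. /afumfumvoxo/ → afumfumvoxu.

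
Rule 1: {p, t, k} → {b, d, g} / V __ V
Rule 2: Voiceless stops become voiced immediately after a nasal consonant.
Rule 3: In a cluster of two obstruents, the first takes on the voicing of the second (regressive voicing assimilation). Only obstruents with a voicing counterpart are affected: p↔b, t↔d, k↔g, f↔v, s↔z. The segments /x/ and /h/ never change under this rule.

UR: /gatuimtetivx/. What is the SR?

Rule 1 (intervocalic voicing): /t/ is a voiceless stop between vowels /a/ and /u/, so it voices to [d]. /t/ is a voiceless stop between vowels /e/ and /i/, so it voices to [d]. /gatuimtetivx/ → gaduimtedivx.
Rule 2 (post-nasal voicing): /t/ is a voiceless stop immediately after the nasal /m/, so it voices to [d]. /gaduimtedivx/ → gaduimdedivx.
Rule 3 (regressive voicing assimilation): /v/ precedes the voiceless obstruent /x/, so it devoices to [f] by assimilation. /gaduimdedivx/ → gaduimdedifx.

gaduimdedifx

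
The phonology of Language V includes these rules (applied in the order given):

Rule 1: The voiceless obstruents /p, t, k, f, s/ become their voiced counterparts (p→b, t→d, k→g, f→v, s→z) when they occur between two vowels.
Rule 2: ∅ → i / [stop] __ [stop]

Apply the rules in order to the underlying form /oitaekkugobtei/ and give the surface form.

Rule 1 (intervocalic voicing): /t/ is a voiceless obstruent between vowels /i/ and /a/, so it voices to [d]. /oitaekkugobtei/ → oidaekkugobtei.
Rule 2 (stop-cluster i-epenthesis): /k/ and /k/ form a stop–stop cluster, so [i] is inserted between them. /b/ and /t/ form a stop–stop cluster, so [i] is inserted between them. /oidaekkugobtei/ → oidaekikugobitei.

oidaekikugobitei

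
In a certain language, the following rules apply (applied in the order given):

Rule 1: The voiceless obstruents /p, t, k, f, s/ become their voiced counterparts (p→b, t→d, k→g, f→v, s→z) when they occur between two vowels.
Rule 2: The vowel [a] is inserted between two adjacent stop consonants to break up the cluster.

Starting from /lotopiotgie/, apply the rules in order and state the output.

lodobiotagie

Rule 1 (intervocalic voicing): /t/ is a voiceless obstruent between vowels /o/ and /o/, so it voices to [d]. /p/ is a voiceless obstruent between vowels /o/ and /i/, so it voices to [b]. /lotopiotgie/ → lodobiotgie.
Rule 2 (stop-cluster a-epenthesis): /t/ and /g/ form a stop–stop cluster, so [a] is inserted between them. /lodobiotgie/ → lodobiotagie.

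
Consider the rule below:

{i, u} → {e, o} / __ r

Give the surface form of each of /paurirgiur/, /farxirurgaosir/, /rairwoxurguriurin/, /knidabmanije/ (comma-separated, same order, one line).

paorergior, farxerorgaoser, raerwoxorgoriorin, knidabmanije

/paurirgiur/: /u/ is a high vowel immediately before /r/, so it lowers to [o]. /i/ is a high vowel immediately before /r/, so it lowers to [e]. /u/ is a high vowel immediately before /r/, so it lowers to [o]. → [paorergior].
/farxirurgaosir/: /i/ is a high vowel immediately before /r/, so it lowers to [e]. /u/ is a high vowel immediately before /r/, so it lowers to [o]. /i/ is a high vowel immediately before /r/, so it lowers to [e]. → [farxerorgaoser].
/rairwoxurguriurin/: /i/ is a high vowel immediately before /r/, so it lowers to [e]. /u/ is a high vowel immediately before /r/, so it lowers to [o]. /u/ is a high vowel immediately before /r/, so it lowers to [o]. /u/ is a high vowel immediately before /r/, so it lowers to [o]. → [raerwoxorgoriorin].
/knidabmanije/: the rule's environment is not met; surfaces unchanged as [knidabmanije].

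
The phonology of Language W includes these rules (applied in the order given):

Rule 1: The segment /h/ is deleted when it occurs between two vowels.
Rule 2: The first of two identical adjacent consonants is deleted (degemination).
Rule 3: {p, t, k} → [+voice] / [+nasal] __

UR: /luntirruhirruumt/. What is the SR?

Rule 1 (intervocalic h-deletion): /h/ occurs between vowels /u/ and /i/, so it deletes. /luntirruhirruumt/ → luntirruirruumt.
Rule 2 (degemination): /rr/ is a geminate; the first /r/ deletes. /rr/ is a geminate; the first /r/ deletes. /luntirruirruumt/ → luntiruiruumt.
Rule 3 (post-nasal voicing): /t/ is a voiceless stop immediately after the nasal /n/, so it voices to [d]. /t/ is a voiceless stop immediately after the nasal /m/, so it voices to [d]. /luntiruiruumt/ → lundiruiruumd.

lundiruiruumd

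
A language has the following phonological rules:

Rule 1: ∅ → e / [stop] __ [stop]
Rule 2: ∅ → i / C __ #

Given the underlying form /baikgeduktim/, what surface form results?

Rule 1 (stop-cluster e-epenthesis): /k/ and /g/ form a stop–stop cluster, so [e] is inserted between them. /k/ and /t/ form a stop–stop cluster, so [e] is inserted between them. /baikgeduktim/ → baikegeduketim.
Rule 2 (final i-epenthesis): the form ends in the consonant /m/, so [i] is inserted word-finally. /baikegeduketim/ → baikegeduketimi.

baikegeduketimi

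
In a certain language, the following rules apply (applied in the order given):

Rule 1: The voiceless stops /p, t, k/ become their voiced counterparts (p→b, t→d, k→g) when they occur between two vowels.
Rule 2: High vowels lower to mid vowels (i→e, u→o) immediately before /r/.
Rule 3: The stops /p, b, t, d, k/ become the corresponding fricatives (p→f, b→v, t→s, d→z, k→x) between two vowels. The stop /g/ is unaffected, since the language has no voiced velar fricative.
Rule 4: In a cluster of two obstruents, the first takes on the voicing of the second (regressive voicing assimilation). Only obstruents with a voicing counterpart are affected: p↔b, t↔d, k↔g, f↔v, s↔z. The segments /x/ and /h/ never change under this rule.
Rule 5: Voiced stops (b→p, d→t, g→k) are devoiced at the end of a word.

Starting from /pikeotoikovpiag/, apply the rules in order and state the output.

Rule 1 (intervocalic voicing): /k/ is a voiceless stop between vowels /i/ and /e/, so it voices to [g]. /t/ is a voiceless stop between vowels /o/ and /o/, so it voices to [d]. /k/ is a voiceless stop between vowels /i/ and /o/, so it voices to [g]. /pikeotoikovpiag/ → pigeodoigovpiag.
Rule 2 (pre-rhotic lowering): no segment meets the environment; /pigeodoigovpiag/ is unchanged.
Rule 3 (intervocalic spirantization): /d/ is a stop between vowels /o/ and /o/, so it spirantizes to the fricative [z]. /pigeodoigovpiag/ → pigeozoigovpiag.
Rule 4 (regressive voicing assimilation): /v/ precedes the voiceless obstruent /p/, so it devoices to [f] by assimilation. /pigeozoigovpiag/ → pigeozoigofpiag.
Rule 5 (final devoicing): /g/ is a voiced stop in word-final position, so it devoices to [k]. /pigeozoigofpiag/ → pigeozoigofpiak.

pigeozoigofpiak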